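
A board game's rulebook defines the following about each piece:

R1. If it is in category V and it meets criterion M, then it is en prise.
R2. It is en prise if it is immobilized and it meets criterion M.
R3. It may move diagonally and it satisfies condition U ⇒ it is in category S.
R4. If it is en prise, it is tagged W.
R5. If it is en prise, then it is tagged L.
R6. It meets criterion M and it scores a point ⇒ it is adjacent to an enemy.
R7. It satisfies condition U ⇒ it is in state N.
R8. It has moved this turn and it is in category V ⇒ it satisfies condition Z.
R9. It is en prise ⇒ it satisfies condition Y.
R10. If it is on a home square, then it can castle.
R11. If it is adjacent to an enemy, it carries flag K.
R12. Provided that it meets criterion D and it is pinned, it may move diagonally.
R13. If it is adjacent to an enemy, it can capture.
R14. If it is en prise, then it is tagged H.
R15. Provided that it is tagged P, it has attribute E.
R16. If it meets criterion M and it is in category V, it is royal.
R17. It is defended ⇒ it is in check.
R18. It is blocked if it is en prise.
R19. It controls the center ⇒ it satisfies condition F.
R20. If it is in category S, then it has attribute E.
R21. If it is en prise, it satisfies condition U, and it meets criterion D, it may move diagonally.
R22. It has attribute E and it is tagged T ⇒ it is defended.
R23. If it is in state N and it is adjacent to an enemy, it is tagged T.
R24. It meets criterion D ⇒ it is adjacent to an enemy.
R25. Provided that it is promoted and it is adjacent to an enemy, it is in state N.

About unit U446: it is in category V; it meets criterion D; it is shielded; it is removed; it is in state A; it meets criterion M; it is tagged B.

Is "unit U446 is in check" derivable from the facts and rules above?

No

Forward chaining from the given facts derives: is en prise, is tagged W, is tagged L, satisfies condition Y, is tagged H, is royal, is blocked, is adjacent to an enemy, carries flag K, can capture.
The only rule concluding "it is in check" is R17, which needs "it is defended"; that is never established.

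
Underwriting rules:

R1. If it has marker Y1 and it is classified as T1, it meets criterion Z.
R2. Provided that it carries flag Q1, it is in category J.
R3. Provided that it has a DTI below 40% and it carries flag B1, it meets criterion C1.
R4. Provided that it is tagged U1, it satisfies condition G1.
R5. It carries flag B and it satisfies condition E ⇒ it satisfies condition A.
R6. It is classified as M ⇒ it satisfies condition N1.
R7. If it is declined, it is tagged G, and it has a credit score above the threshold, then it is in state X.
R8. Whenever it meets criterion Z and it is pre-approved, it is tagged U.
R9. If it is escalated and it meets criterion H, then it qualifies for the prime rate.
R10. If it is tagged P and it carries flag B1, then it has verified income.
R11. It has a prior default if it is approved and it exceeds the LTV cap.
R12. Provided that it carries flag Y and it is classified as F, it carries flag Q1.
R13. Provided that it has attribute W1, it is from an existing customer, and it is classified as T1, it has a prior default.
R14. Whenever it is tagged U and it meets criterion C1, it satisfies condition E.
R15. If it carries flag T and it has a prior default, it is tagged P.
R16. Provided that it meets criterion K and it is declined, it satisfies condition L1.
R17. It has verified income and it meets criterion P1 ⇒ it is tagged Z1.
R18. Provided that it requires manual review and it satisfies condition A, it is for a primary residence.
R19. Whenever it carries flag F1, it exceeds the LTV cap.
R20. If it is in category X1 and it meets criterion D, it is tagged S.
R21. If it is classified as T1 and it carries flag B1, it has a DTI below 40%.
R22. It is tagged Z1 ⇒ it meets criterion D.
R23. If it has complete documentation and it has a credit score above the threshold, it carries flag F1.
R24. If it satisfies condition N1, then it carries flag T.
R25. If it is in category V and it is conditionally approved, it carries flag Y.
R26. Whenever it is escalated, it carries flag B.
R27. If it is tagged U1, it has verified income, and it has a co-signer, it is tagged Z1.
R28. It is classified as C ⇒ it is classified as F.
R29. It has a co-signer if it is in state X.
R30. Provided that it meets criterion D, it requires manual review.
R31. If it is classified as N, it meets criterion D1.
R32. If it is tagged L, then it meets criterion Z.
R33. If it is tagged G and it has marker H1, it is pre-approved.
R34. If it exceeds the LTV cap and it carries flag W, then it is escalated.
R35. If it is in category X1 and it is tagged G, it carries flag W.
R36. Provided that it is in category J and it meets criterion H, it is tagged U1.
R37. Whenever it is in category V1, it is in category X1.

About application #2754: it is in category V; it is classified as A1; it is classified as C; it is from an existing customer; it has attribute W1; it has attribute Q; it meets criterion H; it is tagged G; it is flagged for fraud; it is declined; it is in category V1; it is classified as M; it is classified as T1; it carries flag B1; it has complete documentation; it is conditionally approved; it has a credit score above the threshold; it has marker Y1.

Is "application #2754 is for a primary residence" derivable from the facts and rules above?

Forward chaining from the given facts derives: meets criterion Z, satisfies condition N1, is in state X, has a prior default, has a DTI below 40%, carries flag F1, carries flag T, carries flag Y, is classified as F, has a co-signer, is in category X1, meets criterion C1, carries flag Q1, is tagged P, exceeds the LTV cap, carries flag W, is in category J, has verified income, is escalated, is tagged U1, satisfies condition G1, qualifies for the prime rate, carries flag B, is tagged Z1, meets criterion D, requires manual review, is tagged S.
The only rule concluding "it is for a primary residence" is R18, which needs "it satisfies condition A"; that is never established.

No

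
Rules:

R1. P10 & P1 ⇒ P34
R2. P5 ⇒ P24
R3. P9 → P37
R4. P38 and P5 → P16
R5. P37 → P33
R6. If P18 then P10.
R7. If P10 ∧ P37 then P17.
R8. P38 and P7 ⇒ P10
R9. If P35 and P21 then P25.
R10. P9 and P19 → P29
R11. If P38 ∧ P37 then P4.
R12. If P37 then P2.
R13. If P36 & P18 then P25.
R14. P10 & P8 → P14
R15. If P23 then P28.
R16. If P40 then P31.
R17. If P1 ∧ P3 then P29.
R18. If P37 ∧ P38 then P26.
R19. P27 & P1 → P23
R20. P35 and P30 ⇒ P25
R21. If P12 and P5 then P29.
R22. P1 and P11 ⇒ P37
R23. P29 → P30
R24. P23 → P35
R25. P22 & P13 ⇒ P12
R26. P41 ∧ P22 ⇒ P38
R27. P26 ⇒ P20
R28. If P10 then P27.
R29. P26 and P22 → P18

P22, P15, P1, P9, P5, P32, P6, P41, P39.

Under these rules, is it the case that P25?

Forward chaining from the given facts derives: P24, P37, P33, P2, P38, P16, P4, P26, P20, P18, P10, P17, P27, P34, P23, P35, P28.
Rules concluding P25: R9 needs P21; R13 needs P36; R20 needs P30 — none of these are established.

No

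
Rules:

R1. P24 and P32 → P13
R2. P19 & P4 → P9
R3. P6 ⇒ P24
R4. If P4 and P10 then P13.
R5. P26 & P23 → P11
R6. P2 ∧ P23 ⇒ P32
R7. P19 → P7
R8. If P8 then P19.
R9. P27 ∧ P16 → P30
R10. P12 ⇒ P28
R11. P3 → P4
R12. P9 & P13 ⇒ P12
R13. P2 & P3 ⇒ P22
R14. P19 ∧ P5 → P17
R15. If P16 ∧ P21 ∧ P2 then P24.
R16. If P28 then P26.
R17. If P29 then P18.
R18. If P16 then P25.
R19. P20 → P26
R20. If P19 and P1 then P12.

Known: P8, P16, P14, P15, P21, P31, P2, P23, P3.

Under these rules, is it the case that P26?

P32  (by R6: P2, P23)
P19  (by R8: P8)
P4  (by R11: P3)
P24  (by R15: P16, P21, P2)
P13  (by R1: P24, P32)
P9  (by R2: P19, P4)
P12  (by R12: P9, P13)
P28  (by R10: P12)
P26  (by R16: P28)

Yes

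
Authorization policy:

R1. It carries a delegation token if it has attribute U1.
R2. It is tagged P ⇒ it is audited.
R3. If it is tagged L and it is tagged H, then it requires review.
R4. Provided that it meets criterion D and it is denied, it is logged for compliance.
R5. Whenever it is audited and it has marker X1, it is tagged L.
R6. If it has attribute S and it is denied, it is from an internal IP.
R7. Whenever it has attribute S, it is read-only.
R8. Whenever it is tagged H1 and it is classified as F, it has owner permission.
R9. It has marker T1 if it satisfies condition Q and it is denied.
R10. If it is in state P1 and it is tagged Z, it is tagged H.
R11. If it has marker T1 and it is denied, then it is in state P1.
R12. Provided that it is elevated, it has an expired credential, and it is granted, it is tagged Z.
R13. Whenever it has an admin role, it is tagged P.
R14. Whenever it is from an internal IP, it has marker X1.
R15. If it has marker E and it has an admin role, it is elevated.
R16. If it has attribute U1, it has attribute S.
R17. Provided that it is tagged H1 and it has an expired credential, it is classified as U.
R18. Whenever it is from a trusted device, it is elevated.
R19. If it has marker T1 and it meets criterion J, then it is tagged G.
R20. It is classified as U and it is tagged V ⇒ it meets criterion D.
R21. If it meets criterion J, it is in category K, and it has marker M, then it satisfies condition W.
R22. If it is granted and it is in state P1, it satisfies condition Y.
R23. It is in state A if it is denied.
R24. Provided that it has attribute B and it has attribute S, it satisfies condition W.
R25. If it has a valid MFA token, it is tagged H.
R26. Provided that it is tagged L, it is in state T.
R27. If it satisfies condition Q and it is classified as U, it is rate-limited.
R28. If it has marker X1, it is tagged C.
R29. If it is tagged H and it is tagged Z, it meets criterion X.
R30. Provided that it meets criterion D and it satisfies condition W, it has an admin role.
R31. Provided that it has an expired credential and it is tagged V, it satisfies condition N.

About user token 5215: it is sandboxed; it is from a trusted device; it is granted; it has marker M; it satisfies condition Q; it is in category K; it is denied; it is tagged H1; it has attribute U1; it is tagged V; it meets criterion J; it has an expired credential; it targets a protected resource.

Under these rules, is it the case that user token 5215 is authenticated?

No

Forward chaining from the given facts derives: carries a delegation token, has marker T1, is in state P1, has attribute S, is classified as U, is elevated, is tagged G, meets criterion D, satisfies condition W, satisfies condition Y, is in state A, is rate-limited, has an admin role, satisfies condition N, is logged for compliance, is from an internal IP, is read-only, is tagged Z, is tagged P, has marker X1, is tagged C, is audited, is tagged L, is tagged H, is in state T, meets criterion X, requires review.
No rule has "it is authenticated" as its conclusion, and it is not among the given facts.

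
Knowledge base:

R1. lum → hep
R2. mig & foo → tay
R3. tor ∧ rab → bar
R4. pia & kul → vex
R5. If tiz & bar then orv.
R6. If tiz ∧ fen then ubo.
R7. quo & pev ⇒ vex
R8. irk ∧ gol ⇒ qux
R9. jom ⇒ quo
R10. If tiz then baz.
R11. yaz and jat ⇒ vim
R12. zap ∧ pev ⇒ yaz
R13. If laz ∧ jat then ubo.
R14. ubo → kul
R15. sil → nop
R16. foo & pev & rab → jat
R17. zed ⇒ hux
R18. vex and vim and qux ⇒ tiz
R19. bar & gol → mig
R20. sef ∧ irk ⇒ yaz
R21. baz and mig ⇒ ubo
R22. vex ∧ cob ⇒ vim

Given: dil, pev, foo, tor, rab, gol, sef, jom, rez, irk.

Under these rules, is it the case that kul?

Yes

bar  (by R3: tor, rab)
qux  (by R8: irk, gol)
quo  (by R9: jom)
jat  (by R16: foo, pev, rab)
mig  (by R19: bar, gol)
yaz  (by R20: sef, irk)
vex  (by R7: quo, pev)
vim  (by R11: yaz, jat)
tiz  (by R18: vex, vim, qux)
baz  (by R10: tiz)
ubo  (by R21: baz, mig)
kul  (by R14: ubo)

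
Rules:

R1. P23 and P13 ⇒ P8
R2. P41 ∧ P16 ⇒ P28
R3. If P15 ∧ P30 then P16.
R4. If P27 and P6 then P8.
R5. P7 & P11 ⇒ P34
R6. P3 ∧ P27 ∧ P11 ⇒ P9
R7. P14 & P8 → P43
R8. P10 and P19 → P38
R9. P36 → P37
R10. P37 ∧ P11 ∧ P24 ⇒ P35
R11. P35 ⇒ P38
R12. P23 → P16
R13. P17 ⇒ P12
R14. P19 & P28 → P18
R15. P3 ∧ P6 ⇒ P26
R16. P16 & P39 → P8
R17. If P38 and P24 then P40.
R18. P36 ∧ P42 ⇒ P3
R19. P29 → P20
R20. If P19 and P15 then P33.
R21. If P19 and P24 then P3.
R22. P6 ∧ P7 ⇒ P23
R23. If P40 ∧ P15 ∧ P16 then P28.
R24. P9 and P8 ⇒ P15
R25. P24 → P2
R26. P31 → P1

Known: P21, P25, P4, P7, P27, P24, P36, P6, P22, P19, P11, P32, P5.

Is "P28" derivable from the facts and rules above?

Yes

P8  (by R4: P27, P6)
P37  (by R9: P36)
P35  (by R10: P37, P11, P24)
P38  (by R11: P35)
P40  (by R17: P38, P24)
P3  (by R21: P19, P24)
P23  (by R22: P6, P7)
P9  (by R6: P3, P27, P11)
P16  (by R12: P23)
P15  (by R24: P9, P8)
P28  (by R23: P40, P15, P16)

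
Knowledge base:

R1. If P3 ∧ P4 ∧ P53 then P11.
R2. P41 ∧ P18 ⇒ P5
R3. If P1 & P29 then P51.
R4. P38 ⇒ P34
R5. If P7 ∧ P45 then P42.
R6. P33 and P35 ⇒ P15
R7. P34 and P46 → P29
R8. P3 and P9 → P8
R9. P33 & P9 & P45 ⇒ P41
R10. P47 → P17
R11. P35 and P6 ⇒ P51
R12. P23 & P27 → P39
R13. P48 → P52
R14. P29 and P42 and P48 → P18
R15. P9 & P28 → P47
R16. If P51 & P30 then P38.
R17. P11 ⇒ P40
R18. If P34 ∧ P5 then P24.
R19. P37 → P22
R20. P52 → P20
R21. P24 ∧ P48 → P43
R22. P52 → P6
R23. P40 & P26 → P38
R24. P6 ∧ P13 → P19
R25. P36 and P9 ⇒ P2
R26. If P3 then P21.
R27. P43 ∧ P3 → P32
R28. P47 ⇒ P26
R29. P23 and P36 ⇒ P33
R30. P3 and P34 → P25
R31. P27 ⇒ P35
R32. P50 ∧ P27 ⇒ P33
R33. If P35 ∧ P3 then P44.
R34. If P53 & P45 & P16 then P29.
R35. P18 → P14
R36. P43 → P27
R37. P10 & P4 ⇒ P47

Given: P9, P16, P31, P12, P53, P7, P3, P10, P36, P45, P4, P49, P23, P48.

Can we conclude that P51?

P11  (by R1: P3, P4, P53)
P42  (by R5: P7, P45)
P52  (by R13: P48)
P40  (by R17: P11)
P6  (by R22: P52)
P33  (by R29: P23, P36)
P29  (by R34: P53, P45, P16)
P47  (by R37: P10, P4)
P41  (by R9: P33, P9, P45)
P18  (by R14: P29, P42, P48)
P26  (by R28: P47)
P5  (by R2: P41, P18)
P38  (by R23: P40, P26)
P34  (by R4: P38)
P24  (by R18: P34, P5)
P43  (by R21: P24, P48)
P27  (by R36: P43)
P35  (by R31: P27)
P51  (by R11: P35, P6)

Yes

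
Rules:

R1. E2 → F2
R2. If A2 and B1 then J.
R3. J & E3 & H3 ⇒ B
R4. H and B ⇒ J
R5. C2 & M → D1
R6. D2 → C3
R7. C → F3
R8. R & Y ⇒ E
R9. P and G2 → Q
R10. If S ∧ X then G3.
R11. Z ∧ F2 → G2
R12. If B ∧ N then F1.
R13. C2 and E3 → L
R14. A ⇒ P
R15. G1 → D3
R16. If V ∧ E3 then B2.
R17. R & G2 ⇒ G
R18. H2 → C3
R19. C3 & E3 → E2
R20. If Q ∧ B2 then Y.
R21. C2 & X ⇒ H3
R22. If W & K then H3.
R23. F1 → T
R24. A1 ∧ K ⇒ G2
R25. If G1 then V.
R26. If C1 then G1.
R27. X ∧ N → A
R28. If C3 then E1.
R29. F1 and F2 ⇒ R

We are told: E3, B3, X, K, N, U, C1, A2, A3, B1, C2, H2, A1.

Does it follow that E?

Yes

J  (by R2: A2, B1)
C3  (by R18: H2)
E2  (by R19: C3, E3)
H3  (by R21: C2, X)
G2  (by R24: A1, K)
G1  (by R26: C1)
A  (by R27: X, N)
F2  (by R1: E2)
B  (by R3: J, E3, H3)
F1  (by R12: B, N)
P  (by R14: A)
V  (by R25: G1)
R  (by R29: F1, F2)
Q  (by R9: P, G2)
B2  (by R16: V, E3)
Y  (by R20: Q, B2)
E  (by R8: R, Y)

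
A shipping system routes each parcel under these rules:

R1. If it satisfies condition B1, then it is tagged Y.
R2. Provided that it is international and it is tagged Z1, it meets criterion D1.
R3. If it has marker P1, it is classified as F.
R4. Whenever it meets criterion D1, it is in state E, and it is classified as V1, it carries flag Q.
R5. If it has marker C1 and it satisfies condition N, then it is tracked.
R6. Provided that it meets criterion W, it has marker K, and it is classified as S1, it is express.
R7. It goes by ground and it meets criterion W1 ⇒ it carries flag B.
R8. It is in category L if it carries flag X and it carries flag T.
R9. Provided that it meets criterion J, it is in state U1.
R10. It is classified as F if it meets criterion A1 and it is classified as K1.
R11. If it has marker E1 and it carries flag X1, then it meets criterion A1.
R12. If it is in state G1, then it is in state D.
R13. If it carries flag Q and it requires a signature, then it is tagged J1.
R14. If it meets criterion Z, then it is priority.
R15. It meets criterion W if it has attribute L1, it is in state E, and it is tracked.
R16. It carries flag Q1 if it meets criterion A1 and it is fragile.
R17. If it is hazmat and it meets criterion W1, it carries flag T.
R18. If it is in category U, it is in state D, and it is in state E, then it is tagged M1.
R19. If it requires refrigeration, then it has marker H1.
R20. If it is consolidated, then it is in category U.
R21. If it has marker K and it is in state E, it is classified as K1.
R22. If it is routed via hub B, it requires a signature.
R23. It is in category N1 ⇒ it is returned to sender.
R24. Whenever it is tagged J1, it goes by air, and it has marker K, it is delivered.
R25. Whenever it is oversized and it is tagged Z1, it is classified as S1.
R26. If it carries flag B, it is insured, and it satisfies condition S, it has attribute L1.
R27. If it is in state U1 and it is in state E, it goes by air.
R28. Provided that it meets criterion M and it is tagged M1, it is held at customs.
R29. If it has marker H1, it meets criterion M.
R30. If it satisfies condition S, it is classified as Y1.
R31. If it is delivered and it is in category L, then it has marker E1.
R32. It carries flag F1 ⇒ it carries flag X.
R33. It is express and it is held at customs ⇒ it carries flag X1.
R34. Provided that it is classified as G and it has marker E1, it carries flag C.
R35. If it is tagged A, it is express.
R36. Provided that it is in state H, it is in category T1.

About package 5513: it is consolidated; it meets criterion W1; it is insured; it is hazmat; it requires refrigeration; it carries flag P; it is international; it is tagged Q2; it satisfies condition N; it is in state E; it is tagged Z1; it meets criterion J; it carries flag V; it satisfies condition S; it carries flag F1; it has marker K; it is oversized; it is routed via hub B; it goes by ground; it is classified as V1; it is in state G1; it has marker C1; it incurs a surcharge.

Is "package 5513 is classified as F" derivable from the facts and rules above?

By R2 (it is international, it is tagged Z1): it meets criterion D1.
By R4 (it meets criterion D1, it is in state E, it is classified as V1): it carries flag Q.
By R5 (it has marker C1, it satisfies condition N): it is tracked.
By R7 (it goes by ground, it meets criterion W1): it carries flag B.
By R9 (it meets criterion J): it is in state U1.
By R12 (it is in state G1): it is in state D.
By R17 (it is hazmat, it meets criterion W1): it carries flag T.
By R19 (it requires refrigeration): it has marker H1.
By R20 (it is consolidated): it is in category U.
By R21 (it has marker K, it is in state E): it is classified as K1.
By R22 (it is routed via hub B): it requires a signature.
By R25 (it is oversized, it is tagged Z1): it is classified as S1.
By R26 (it carries flag B, it is insured, it satisfies condition S): it has attribute L1.
By R27 (it is in state U1, it is in state E): it goes by air.
By R29 (it has marker H1): it meets criterion M.
By R32 (it carries flag F1): it carries flag X.
By R8 (it carries flag X, it carries flag T): it is in category L.
By R13 (it carries flag Q, it requires a signature): it is tagged J1.
By R15 (it has attribute L1, it is in state E, it is tracked): it meets criterion W.
By R18 (it is in category U, it is in state D, it is in state E): it is tagged M1.
By R24 (it is tagged J1, it goes by air, it has marker K): it is delivered.
By R28 (it meets criterion M, it is tagged M1): it is held at customs.
By R31 (it is delivered, it is in category L): it has marker E1.
By R6 (it meets criterion W, it has marker K, it is classified as S1): it is express.
By R33 (it is express, it is held at customs): it carries flag X1.
By R11 (it has marker E1, it carries flag X1): it meets criterion A1.
By R10 (it meets criterion A1, it is classified as K1): it is classified as F.

Yes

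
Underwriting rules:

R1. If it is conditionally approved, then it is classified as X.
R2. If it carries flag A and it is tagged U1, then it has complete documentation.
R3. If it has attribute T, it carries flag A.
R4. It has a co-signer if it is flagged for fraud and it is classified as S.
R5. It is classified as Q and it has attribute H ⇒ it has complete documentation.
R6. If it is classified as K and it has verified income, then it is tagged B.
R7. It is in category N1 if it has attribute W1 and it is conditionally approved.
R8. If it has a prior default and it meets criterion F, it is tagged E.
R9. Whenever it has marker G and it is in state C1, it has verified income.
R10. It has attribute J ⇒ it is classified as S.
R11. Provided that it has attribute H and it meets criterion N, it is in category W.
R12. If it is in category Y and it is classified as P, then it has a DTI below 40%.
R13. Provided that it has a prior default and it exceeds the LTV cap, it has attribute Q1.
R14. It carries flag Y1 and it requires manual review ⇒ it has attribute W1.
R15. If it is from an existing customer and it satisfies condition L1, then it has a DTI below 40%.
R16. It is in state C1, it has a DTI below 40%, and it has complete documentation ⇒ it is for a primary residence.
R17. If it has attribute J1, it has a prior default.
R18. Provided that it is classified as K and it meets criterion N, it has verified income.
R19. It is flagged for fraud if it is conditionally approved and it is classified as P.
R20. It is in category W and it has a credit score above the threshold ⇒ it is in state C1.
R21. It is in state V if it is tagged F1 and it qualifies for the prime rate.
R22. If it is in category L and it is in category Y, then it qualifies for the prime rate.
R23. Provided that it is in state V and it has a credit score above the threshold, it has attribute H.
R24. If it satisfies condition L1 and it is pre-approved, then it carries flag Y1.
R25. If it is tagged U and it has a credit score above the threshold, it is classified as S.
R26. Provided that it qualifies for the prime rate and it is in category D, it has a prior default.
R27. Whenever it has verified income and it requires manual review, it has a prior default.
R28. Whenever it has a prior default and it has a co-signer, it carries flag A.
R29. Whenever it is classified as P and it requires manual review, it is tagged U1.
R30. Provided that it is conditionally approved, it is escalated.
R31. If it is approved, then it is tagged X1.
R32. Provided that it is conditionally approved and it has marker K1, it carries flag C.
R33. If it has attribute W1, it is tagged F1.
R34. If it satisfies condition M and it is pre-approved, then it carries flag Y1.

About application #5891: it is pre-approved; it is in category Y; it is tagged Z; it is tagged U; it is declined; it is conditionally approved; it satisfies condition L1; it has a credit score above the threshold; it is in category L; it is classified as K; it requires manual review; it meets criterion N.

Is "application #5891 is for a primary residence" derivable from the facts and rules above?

Forward chaining from the given facts derives: is classified as X, has verified income, qualifies for the prime rate, carries flag Y1, is classified as S, has a prior default, is escalated, is tagged B, has attribute W1, is tagged F1, is in category N1, is in state V, has attribute H, is in category W, is in state C1.
The only rule concluding "it is for a primary residence" is R16, which needs "it has a DTI below 40%"; that is never established.

No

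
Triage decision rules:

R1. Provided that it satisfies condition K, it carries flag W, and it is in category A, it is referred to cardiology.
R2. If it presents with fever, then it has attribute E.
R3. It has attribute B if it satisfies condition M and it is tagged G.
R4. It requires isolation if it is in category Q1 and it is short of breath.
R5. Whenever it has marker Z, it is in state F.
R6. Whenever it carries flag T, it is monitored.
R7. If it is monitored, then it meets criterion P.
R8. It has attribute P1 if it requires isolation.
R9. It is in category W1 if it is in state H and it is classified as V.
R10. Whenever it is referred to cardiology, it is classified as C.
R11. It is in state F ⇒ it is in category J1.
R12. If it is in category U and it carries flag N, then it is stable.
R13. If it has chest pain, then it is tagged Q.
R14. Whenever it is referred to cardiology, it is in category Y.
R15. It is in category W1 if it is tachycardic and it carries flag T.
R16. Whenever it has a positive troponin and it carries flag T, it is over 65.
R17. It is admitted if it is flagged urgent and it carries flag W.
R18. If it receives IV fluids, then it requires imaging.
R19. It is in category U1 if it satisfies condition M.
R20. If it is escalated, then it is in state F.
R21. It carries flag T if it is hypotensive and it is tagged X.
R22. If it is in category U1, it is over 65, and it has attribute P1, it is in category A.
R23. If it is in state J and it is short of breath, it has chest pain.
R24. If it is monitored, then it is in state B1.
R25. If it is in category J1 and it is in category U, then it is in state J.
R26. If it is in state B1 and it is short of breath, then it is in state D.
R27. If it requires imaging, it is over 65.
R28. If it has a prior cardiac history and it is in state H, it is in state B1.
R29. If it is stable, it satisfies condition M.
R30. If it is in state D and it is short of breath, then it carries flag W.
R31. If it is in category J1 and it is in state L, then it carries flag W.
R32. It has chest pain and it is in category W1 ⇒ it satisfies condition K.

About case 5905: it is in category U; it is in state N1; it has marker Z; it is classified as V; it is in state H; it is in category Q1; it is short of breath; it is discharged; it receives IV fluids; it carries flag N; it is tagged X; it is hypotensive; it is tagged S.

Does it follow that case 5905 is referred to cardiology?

By R4 (it is in category Q1, it is short of breath): it requires isolation.
By R5 (it has marker Z): it is in state F.
By R8 (it requires isolation): it has attribute P1.
By R9 (it is in state H, it is classified as V): it is in category W1.
By R11 (it is in state F): it is in category J1.
By R12 (it is in category U, it carries flag N): it is stable.
By R18 (it receives IV fluids): it requires imaging.
By R21 (it is hypotensive, it is tagged X): it carries flag T.
By R25 (it is in category J1, it is in category U): it is in state J.
By R27 (it requires imaging): it is over 65.
By R29 (it is stable): it satisfies condition M.
By R6 (it carries flag T): it is monitored.
By R19 (it satisfies condition M): it is in category U1.
By R22 (it is in category U1, it is over 65, it has attribute P1): it is in category A.
By R23 (it is in state J, it is short of breath): it has chest pain.
By R24 (it is monitored): it is in state B1.
By R26 (it is in state B1, it is short of breath): it is in state D.
By R30 (it is in state D, it is short of breath): it carries flag W.
By R32 (it has chest pain, it is in category W1): it satisfies condition K.
By R1 (it satisfies condition K, it carries flag W, it is in category A): it is referred to cardiology.

Yes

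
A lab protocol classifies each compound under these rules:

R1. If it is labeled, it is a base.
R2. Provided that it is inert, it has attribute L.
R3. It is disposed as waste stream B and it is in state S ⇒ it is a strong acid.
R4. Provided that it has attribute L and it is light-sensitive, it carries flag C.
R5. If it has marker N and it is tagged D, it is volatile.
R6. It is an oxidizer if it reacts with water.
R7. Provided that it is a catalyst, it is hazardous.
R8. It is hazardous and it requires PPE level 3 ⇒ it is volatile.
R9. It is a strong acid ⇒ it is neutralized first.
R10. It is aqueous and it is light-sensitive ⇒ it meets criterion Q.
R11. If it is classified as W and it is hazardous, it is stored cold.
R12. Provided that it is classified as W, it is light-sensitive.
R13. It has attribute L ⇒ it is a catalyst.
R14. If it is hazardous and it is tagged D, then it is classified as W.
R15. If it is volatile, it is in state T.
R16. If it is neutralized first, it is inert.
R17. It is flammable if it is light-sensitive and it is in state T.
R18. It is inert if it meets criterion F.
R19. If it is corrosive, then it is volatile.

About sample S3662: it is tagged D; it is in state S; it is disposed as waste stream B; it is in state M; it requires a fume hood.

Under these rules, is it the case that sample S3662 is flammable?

Forward chaining from the given facts derives: is a strong acid, is neutralized first, is inert, has attribute L, is a catalyst, is hazardous, is classified as W, is stored cold, is light-sensitive, carries flag C.
The only rule concluding "it is flammable" is R17, which needs "it is in state T"; that is never established.

No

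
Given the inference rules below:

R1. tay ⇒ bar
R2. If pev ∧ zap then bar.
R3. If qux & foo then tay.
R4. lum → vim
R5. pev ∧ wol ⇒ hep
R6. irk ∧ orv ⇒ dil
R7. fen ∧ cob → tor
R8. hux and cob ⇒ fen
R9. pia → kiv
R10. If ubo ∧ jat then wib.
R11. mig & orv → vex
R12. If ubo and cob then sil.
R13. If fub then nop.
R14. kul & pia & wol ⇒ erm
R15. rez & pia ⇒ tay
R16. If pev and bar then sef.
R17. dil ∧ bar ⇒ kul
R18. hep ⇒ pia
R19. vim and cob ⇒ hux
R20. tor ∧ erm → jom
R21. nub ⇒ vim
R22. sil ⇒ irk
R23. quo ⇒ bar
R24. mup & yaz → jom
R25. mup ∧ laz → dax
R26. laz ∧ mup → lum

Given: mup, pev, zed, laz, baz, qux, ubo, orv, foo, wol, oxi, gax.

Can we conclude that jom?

Forward chaining from the given facts derives: tay, hep, pia, dax, lum, bar, vim, kiv, sef.
Rules concluding jom: R20 needs tor; R24 needs yaz — none of these are established.

No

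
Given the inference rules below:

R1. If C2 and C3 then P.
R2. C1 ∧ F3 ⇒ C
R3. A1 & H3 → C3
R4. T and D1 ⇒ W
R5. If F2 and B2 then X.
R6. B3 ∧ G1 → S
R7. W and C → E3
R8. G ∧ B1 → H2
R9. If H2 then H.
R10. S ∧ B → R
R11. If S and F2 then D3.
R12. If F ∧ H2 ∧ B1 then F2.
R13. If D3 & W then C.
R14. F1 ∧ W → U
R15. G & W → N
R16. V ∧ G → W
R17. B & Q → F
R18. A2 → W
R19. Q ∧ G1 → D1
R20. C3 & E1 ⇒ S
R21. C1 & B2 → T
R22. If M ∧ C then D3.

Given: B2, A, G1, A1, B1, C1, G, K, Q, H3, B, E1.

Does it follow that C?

Yes

C3  (by R3: A1, H3)
H2  (by R8: G, B1)
F  (by R17: B, Q)
D1  (by R19: Q, G1)
S  (by R20: C3, E1)
T  (by R21: C1, B2)
W  (by R4: T, D1)
F2  (by R12: F, H2, B1)
D3  (by R11: S, F2)
C  (by R13: D3, W)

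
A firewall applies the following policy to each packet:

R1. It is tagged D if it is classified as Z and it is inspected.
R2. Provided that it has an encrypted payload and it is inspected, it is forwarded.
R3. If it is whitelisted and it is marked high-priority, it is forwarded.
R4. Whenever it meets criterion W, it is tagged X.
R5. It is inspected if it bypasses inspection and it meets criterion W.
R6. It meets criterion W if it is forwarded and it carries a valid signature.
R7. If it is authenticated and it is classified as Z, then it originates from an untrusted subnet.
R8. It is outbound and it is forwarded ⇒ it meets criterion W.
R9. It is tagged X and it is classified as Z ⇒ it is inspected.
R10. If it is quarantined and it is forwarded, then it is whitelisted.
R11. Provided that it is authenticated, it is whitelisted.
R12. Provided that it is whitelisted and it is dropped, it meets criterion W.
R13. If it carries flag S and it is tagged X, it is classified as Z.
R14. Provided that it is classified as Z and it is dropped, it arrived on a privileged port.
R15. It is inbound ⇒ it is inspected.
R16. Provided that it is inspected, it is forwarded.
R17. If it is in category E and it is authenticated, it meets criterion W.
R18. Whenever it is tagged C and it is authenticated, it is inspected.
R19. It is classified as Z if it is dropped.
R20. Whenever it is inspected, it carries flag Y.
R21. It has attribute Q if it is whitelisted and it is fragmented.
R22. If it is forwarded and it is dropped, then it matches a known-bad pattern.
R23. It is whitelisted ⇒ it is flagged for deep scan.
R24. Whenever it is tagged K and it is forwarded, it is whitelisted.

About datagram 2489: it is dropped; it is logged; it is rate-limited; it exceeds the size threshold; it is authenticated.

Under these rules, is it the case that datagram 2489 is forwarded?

Yes

By R11 (it is authenticated): it is whitelisted.
By R12 (it is whitelisted, it is dropped): it meets criterion W.
By R19 (it is dropped): it is classified as Z.
By R4 (it meets criterion W): it is tagged X.
By R9 (it is tagged X, it is classified as Z): it is inspected.
By R16 (it is inspected): it is forwarded.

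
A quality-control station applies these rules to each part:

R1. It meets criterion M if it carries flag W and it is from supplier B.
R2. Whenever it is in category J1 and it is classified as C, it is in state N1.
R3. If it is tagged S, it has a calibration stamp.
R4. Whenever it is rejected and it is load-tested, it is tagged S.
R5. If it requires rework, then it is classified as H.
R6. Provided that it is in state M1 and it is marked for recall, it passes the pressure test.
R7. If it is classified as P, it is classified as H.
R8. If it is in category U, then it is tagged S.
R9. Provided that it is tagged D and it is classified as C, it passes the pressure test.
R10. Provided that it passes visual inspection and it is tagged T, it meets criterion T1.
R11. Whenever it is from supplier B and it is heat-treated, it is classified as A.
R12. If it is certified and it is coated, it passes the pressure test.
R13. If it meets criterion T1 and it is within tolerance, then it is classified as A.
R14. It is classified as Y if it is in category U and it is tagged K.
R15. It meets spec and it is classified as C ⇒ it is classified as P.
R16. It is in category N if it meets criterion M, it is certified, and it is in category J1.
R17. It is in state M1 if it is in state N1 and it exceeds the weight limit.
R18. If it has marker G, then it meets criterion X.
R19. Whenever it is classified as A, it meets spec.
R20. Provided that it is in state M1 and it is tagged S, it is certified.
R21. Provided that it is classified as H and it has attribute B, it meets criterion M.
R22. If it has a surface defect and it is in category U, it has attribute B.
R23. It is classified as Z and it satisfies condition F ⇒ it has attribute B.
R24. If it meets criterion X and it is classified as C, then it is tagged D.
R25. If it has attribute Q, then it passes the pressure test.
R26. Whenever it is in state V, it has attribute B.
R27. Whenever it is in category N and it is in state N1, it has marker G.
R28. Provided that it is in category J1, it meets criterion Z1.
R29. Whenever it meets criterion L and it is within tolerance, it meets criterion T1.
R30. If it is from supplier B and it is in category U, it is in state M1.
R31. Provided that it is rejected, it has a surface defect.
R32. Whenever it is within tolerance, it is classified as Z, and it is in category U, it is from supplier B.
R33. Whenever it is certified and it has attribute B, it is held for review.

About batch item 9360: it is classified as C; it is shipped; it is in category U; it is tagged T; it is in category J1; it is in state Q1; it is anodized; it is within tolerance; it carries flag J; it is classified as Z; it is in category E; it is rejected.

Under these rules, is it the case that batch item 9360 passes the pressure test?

No

Forward chaining from the given facts derives: is in state N1, is tagged S, meets criterion Z1, has a surface defect, is from supplier B, has a calibration stamp, has attribute B, is in state M1, is certified, is held for review.
Rules concluding "it passes the pressure test": R6 needs "it is marked for recall"; R9 needs "it is tagged D"; R12 needs "it is coated"; R25 needs "it has attribute Q" — none of these are established.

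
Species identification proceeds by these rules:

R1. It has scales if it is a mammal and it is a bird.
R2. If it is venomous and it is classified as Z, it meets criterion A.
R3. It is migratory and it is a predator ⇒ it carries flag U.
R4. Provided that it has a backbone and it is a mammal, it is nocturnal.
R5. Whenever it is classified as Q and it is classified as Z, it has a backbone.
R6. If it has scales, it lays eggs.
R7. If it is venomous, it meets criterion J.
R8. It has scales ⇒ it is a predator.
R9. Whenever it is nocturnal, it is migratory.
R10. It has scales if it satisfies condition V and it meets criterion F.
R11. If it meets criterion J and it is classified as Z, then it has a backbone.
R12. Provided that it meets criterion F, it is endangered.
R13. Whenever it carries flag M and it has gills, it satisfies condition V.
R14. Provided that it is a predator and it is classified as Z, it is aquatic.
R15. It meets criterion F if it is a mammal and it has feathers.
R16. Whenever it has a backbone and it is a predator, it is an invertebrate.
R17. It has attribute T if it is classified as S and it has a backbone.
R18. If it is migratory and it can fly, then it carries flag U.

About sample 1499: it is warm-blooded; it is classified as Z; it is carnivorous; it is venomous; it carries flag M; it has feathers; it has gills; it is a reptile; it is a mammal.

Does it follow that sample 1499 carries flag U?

By R7 (it is venomous): it meets criterion J.
By R11 (it meets criterion J, it is classified as Z): it has a backbone.
By R13 (it carries flag M, it has gills): it satisfies condition V.
By R15 (it is a mammal, it has feathers): it meets criterion F.
By R4 (it has a backbone, it is a mammal): it is nocturnal.
By R9 (it is nocturnal): it is migratory.
By R10 (it satisfies condition V, it meets criterion F): it has scales.
By R8 (it has scales): it is a predator.
By R3 (it is migratory, it is a predator): it carries flag U.

Yes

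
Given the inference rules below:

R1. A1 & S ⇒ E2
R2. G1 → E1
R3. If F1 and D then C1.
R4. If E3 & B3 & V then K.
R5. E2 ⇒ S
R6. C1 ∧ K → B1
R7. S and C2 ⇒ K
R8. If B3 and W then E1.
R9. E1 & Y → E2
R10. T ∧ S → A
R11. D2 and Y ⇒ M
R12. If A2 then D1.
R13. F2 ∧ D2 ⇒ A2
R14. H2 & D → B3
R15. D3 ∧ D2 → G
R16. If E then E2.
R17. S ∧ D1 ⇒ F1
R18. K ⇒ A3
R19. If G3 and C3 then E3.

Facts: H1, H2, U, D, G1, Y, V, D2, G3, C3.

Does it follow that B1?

No

Forward chaining from the given facts derives: E1, E2, M, B3, E3, K, S, A3.
The only rule concluding B1 is R6, which needs C1; that is never established.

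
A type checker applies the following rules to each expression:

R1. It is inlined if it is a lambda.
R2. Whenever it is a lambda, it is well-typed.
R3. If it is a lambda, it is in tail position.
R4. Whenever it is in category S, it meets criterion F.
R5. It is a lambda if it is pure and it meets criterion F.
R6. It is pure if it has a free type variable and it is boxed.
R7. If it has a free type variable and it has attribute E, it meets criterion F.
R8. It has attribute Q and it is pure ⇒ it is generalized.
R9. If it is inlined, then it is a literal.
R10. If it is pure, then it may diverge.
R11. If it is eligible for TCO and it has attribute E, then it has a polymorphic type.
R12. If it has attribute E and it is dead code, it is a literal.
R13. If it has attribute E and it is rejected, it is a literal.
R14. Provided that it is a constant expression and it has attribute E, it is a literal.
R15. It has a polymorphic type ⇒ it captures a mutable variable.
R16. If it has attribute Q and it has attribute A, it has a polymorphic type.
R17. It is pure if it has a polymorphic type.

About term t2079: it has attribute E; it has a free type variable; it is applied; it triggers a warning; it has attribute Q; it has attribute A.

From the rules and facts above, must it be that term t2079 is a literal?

By R7 (it has a free type variable, it has attribute E): it meets criterion F.
By R16 (it has attribute Q, it has attribute A): it has a polymorphic type.
By R17 (it has a polymorphic type): it is pure.
By R5 (it is pure, it meets criterion F): it is a lambda.
By R1 (it is a lambda): it is inlined.
By R9 (it is inlined): it is a literal.

Yes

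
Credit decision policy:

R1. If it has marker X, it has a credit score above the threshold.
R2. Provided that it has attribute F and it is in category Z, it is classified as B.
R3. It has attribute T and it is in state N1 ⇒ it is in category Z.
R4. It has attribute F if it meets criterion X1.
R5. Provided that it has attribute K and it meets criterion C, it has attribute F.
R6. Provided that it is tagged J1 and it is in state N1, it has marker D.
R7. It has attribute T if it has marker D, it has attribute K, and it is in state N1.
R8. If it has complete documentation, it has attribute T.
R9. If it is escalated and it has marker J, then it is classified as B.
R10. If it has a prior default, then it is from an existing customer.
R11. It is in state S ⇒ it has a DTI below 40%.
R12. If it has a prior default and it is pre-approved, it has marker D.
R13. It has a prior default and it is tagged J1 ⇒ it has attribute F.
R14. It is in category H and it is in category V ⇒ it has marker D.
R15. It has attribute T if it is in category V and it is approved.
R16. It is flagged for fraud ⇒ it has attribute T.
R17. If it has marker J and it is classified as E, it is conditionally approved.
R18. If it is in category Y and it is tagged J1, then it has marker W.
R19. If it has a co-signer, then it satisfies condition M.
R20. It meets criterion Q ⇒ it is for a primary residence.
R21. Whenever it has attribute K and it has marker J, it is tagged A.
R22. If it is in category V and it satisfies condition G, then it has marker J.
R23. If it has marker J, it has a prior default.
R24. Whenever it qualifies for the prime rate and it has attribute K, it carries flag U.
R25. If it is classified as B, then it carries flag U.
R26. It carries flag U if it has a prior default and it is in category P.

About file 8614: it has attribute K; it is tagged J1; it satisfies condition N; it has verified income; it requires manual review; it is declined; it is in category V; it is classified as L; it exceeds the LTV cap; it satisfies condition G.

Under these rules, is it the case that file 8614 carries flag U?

Forward chaining from the given facts derives: has marker J, has a prior default, is from an existing customer, has attribute F, is tagged A.
Rules concluding "it carries flag U": R24 needs "it qualifies for the prime rate"; R25 needs "it is classified as B"; R26 needs "it is in category P" — none of these are established.

No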